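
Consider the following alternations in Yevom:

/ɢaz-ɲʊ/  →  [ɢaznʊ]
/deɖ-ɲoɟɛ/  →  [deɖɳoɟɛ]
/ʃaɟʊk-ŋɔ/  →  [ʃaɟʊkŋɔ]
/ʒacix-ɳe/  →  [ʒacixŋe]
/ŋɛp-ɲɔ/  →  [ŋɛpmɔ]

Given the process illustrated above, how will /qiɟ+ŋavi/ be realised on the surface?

[qiɟɲavi]

The data show progressive place assimilation: /ɲ/ → [n] after /z/; /ɲ/ → [ɳ] after /ɖ/; /ɳ/ → [ŋ] after /x/; /ɲ/ → [m] after /p/. In each pair only place changes, matching the preceding consonant, while manner and voice stay constant.
No alternation appears in [ʃaɟʊkŋɔ]: there the adjacent consonants already agree in place (/ŋ/ and /k/ are both velar), so this form is consistent with the same rule.
The rule targets /ŋ/ (voiced velar nasal), which sits after the trigger /ɟ/ (palatal).
Changing only its place to palatal gives [ɲ] — the voiced palatal nasal.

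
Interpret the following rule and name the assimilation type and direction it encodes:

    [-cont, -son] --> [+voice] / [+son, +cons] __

The target ([-cont, -son], stops) acquires [+voice] next to a sonorant consonant ([+son, +cons]) — it takes on the voicing of its neighbour, so the feature that spreads is voicing.
Since the environment is written before the underscore, the trigger precedes the target; the direction is progressive.

progressive voicing assimilation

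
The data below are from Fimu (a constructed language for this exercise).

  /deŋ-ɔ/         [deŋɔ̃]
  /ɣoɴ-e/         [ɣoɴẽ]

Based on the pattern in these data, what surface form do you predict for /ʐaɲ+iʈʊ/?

The data show progressive nasality assimilation (vowel nasalisation): /ɔ/ → [ɔ̃] after /ŋ/; /e/ → [ẽ] after /ɴ/ — a vowel is nasalised by an immediately preceding nasal consonant.
The vowel /i/ is adjacent to the preceding nasal /ɲ/, so it acquires [+nasal] and surfaces as [ĩ].

[ʐaɲĩʈʊ]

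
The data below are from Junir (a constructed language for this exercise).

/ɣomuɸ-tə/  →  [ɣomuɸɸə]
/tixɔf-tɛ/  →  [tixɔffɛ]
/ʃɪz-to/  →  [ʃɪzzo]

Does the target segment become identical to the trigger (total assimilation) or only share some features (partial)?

total assimilation

Comparing underlying and surface forms, /t/ → [ɸ] is the alternation; the neighbouring /ɸ/ is constant.
The output [ɸ] is identical to the trigger /ɸ/ — every feature (place, manner, voicing) has been copied — so this is total assimilation.
The remaining alternations confirm this: /t/ → [f] after /f/; /t/ → [z] after /z/ — in each case the output is a copy of the preceding consonant.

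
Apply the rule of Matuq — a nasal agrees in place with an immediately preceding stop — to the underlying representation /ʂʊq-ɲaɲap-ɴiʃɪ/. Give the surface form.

[ʂʊqɴaɲapmiʃɪ]

/ɲ/ is a voiced palatal nasal. The preceding trigger /q/ is uvular, so /ɲ/ must become uvular as well.
A voiced uvular nasal is [ɴ], so the surface segment is [ɴ].
At the second juncture, /ɴ/ likewise becomes [m] adjacent to /p/.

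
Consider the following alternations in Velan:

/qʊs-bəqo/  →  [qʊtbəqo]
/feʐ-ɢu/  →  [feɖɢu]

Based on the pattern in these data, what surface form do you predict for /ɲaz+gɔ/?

The data show regressive manner assimilation: /s/ → [t] before /b/; /ʐ/ → [ɖ] before /ɢ/. In each pair only manner changes, matching the following consonant, while place and voice stay constant.
/z/ is a voiced alveolar fricative. The following trigger /g/ is a stop, so /z/ must become a stop as well.
A voiced alveolar stop is [d], so the surface segment is [d].

[ɲadgɔ]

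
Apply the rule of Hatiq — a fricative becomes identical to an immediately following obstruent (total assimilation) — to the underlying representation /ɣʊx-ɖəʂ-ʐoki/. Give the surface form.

[ɣʊɖɖəʐʐoki]

/x/ is the segment targeted by the rule; it sits immediately before /ɖ/, so it assimilates completely and surfaces as [ɖ].
At the second juncture, /ʂ/ likewise becomes [ʐ] adjacent to /ʐ/.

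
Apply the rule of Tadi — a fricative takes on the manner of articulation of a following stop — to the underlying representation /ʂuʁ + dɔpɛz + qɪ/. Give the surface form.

[ʂuɢdɔpɛdqɪ]

The rule targets /ʁ/ (voiced uvular fricative), which sits before the trigger /d/ (stop).
The voiced uvular stop is [ɢ], so /ʁ/ → [ɢ].
At the second juncture, /z/ likewise becomes [d] adjacent to /q/.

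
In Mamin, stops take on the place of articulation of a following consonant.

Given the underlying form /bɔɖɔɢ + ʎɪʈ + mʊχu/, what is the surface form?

/ɢ/ is a voiced uvular stop. The following trigger /ʎ/ is palatal, so /ɢ/ must become palatal as well.
The voiced palatal stop is [ɟ], so /ɢ/ → [ɟ].
The same rule applies at the second boundary: /ʈ/ → [p] next to /m/.

[bɔɖɔɟʎɪpmʊχu]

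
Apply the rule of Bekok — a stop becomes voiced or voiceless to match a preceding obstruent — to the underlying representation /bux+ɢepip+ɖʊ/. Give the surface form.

[buxqepipʈʊ]

/ɢ/ is a voiced uvular stop. The preceding trigger /x/ is voiceless, so /ɢ/ must become voiceless as well.
Changing only its voicing to voiceless gives [q] — the voiceless uvular stop.
At the second juncture, /ɖ/ likewise becomes [ʈ] adjacent to /p/.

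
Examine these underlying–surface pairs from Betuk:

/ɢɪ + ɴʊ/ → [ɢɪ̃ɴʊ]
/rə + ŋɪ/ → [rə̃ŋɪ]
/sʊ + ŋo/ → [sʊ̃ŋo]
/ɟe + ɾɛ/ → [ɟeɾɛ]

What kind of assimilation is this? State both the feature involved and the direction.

regressive nasality assimilation (vowel nasalisation)

The vowel /ɪ/ surfaces as nasalised [ɪ̃] next to the following nasal /ɴ/ — it has acquired the [+nasal] feature of its neighbour.
Likewise in the remaining data: /ə/ → [ə̃] before /ŋ/; /ʊ/ → [ʊ̃] before /ŋ/ — each time a vowel is nasalised next to a following nasal.
No change occurs in [ɟeɾɛ] because the vowel at the boundary is adjacent to an oral consonant, not a nasal (/e/ next to /ɾ/).
Because the conditioning nasal is to the right of the vowel that changes, the process is regressive (anticipatory).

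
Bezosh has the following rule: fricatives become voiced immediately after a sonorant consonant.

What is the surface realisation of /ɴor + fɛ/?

[ɴorvɛ]

The rule targets /f/ (voiceless labiodental fricative), which sits after the trigger /r/ (voiced).
The voiced labiodental fricative is [v], so /f/ → [v].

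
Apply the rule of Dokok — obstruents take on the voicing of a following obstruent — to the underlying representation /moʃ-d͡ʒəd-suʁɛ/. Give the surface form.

[moʒd͡ʒətsuʁɛ]

/ʃ/ is a voiceless postalveolar fricative. The following trigger /d͡ʒ/ is voiced, so /ʃ/ must become voiced as well.
Changing only its voicing to voiced gives [ʒ] — the voiced postalveolar fricative.
The same rule applies at the second boundary: /d/ → [t] next to /s/.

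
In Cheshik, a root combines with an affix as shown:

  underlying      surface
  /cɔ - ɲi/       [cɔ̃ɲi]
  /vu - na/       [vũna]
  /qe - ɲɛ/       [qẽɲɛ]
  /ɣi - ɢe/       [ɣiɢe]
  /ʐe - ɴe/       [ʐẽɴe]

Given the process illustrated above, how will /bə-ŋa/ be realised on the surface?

The data show regressive nasality assimilation (vowel nasalisation): /ɔ/ → [ɔ̃] before /ɲ/; /u/ → [ũ] before /n/; /e/ → [ẽ] before /ɲ/; /e/ → [ẽ] before /ɴ/ — a vowel is nasalised by an immediately following nasal consonant.
No change occurs in [ɣiɢe] because the vowel at the boundary is adjacent to an oral consonant, not a nasal (/i/ next to /ɢ/).
/ə/ sits next to the nasal /ŋ/ and is therefore nasalised to [ə̃].

[bə̃ŋa]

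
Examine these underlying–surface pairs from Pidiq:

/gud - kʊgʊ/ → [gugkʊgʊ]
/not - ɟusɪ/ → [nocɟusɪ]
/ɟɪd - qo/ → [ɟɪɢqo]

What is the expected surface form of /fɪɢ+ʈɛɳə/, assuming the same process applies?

The data show regressive place assimilation: /d/ → [g] before /k/; /t/ → [c] before /ɟ/; /d/ → [ɢ] before /q/. In each pair only place changes, matching the following consonant, while manner and voice stay constant.
/ɢ/ is a voiced uvular stop. The following trigger /ʈ/ is retroflex, so /ɢ/ must become retroflex as well.
The voiced retroflex stop is [ɖ], so /ɢ/ → [ɖ].

[fɪɖʈɛɳə]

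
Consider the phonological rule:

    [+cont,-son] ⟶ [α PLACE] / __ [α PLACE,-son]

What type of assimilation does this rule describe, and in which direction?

regressive place assimilation

The rule copies the place features (abbreviated [PLACE]) from the environment onto the target, so the assimilating feature is place.
Since the environment is written after the underscore, the trigger follows the target; the direction is regressive.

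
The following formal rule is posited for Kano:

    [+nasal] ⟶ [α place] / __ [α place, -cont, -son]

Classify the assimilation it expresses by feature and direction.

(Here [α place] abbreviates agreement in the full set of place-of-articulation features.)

regressive place assimilation

The shared variable α links the value of the place features (abbreviated [place]) on the target to the same value on the neighbouring segment, so place is the feature that assimilates.
The conditioning segment sits to the right of the focus bar, meaning the trigger follows the segment that changes — regressive assimilation.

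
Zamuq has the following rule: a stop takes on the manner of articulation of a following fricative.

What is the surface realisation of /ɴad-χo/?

The rule targets /d/ (voiced alveolar stop), which sits before the trigger /χ/ (fricative).
A voiced alveolar fricative is [z], so the surface segment is [z].

[ɴazχo]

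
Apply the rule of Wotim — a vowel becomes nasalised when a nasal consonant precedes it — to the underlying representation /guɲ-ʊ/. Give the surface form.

/ʊ/ sits next to the nasal /ɲ/ and is therefore nasalised to [ʊ̃].

[guɲʊ̃]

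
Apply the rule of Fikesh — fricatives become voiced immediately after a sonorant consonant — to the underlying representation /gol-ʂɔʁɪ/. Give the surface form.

[golʐɔʁɪ]

The rule targets /ʂ/ (voiceless retroflex fricative), which sits after the trigger /l/ (voiced).
The voiced retroflex fricative is [ʐ], so /ʂ/ → [ʐ].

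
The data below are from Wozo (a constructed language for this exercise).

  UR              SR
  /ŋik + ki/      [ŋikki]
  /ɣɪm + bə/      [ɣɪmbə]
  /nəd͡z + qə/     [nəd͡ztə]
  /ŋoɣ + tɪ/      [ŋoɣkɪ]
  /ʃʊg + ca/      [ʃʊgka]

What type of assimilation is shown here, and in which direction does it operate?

Underlying /q/ is realised as [t] next to /d͡z/; /d͡z/ itself does not change.
The change uvular → alveolar matches the place of the preceding /d͡z/, identifying this as place assimilation.
Manner and voice are unchanged, so the assimilation is partial, not total.
Checking the remaining alternations: /t/ → [k] after /ɣ/ (alveolar → velar, matching velar); /c/ → [k] after /g/ (palatal → velar, matching velar) — only place changes, and always toward the preceding segment.
No alternation appears in [ŋikki], [ɣɪmbə]: there the adjacent consonants already agree in place (/k/ and /k/ are both velar; /b/ and /m/ are both bilabial), so these forms are consistent with the same rule.
Since the segment that changes follows the conditioning segment, the assimilation is progressive.

progressive place assimilation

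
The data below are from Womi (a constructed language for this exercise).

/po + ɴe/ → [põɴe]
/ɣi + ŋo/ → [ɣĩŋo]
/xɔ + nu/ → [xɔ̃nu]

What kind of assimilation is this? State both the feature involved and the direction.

regressive nasality assimilation (vowel nasalisation)

The vowel /o/ surfaces as nasalised [õ] next to the following nasal /ɴ/ — it has acquired the [+nasal] feature of its neighbour.
Likewise in the remaining data: /i/ → [ĩ] before /ŋ/; /ɔ/ → [ɔ̃] before /n/ — each time a vowel is nasalised next to a following nasal.
Because the conditioning nasal is to the right of the vowel that changes, the process is regressive (anticipatory).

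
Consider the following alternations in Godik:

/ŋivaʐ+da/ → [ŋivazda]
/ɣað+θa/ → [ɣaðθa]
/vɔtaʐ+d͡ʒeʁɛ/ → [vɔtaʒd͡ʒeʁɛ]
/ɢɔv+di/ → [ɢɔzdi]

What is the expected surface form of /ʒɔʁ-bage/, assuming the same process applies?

[ʒɔβbage]

The data show regressive place assimilation: /ʐ/ → [z] before /d/; /ʐ/ → [ʒ] before /d͡ʒ/; /v/ → [z] before /d/. In each pair only place changes, matching the following consonant, while manner and voice stay constant.
Nothing changes in [ɣaðθa]: there the adjacent consonants already agree in place (/ð/ and /θ/ are both dental), so this form is consistent with the same rule.
/ʁ/ is a voiced uvular fricative. The following trigger /b/ is bilabial, so /ʁ/ must become bilabial as well.
The voiced bilabial fricative is [β], so /ʁ/ → [β].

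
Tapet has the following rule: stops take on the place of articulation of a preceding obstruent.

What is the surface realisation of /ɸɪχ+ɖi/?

[ɸɪχɢi]

The rule targets /ɖ/ (voiced retroflex stop), which sits after the trigger /χ/ (uvular).
The voiced uvular stop is [ɢ], so /ɖ/ → [ɢ].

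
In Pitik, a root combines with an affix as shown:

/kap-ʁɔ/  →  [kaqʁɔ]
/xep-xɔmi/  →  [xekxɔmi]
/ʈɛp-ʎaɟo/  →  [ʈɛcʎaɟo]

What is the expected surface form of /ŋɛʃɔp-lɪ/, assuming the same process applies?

[ŋɛʃɔtlɪ]

The data show regressive place assimilation: /p/ → [q] before /ʁ/; /p/ → [k] before /x/; /p/ → [c] before /ʎ/. In each pair only place changes, matching the following consonant, while manner and voice stay constant.
The rule targets /p/ (voiceless bilabial stop), which sits before the trigger /l/ (alveolar).
The voiceless alveolar stop is [t], so /p/ → [t].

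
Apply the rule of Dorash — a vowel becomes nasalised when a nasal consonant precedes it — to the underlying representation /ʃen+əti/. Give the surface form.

[ʃenə̃ti]

The vowel /ə/ is adjacent to the preceding nasal /n/, so it acquires [+nasal] and surfaces as [ə̃].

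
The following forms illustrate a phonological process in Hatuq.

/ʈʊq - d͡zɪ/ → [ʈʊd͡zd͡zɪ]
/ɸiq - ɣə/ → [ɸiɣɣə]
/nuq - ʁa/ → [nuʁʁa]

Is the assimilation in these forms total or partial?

total assimilation

The segment that alternates is /q/, which surfaces as [d͡z] when adjacent to /d͡z/.
The output [d͡z] is identical to the trigger /d͡z/ — every feature (place, manner, voicing) has been copied — so this is total assimilation.
The other forms behave the same way: /q/ → [ɣ] before /ɣ/; /q/ → [ʁ] before /ʁ/ — in each case the output is a copy of the following consonant.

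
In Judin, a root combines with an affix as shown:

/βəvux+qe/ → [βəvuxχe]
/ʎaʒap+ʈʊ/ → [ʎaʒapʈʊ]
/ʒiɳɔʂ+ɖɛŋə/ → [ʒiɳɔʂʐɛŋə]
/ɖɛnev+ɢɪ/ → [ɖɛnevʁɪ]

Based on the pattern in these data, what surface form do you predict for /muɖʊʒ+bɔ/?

[muɖʊʒβɔ]

The data show progressive manner assimilation: /q/ → [χ] after /x/; /ɖ/ → [ʐ] after /ʂ/; /ɢ/ → [ʁ] after /v/. In each pair only manner changes, matching the preceding consonant, while place and voice stay constant.
No alternation appears in [ʎaʒapʈʊ]: there the adjacent consonants already agree in manner (/ʈ/ and /p/ are both stops), so this form is consistent with the same rule.
/b/ is a voiced bilabial stop. The preceding trigger /ʒ/ is a fricative, so /b/ must become a fricative as well.
The voiced bilabial fricative is [β], so /b/ → [β].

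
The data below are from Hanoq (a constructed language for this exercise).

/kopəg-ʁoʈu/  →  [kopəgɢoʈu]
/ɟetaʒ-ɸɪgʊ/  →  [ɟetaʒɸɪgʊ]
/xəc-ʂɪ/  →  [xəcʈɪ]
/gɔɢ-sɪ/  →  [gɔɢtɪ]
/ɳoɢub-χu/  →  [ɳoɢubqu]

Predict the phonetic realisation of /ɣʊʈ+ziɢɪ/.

The data show progressive manner assimilation: /ʁ/ → [ɢ] after /g/; /ʂ/ → [ʈ] after /c/; /s/ → [t] after /ɢ/; /χ/ → [q] after /b/. In each pair only manner changes, matching the preceding consonant, while place and voice stay constant.
No alternation appears in [ɟetaʒɸɪgʊ]: there the adjacent consonants already agree in manner (/ɸ/ and /ʒ/ are both fricatives), so this form is consistent with the same rule.
/z/ is a voiced alveolar fricative. The preceding trigger /ʈ/ is a stop, so /z/ must become a stop as well.
The voiced alveolar stop is [d], so /z/ → [d].

[ɣʊʈdiɢɪ]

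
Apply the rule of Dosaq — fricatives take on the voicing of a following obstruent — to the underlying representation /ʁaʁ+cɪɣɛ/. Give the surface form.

[ʁaχcɪɣɛ]

/ʁ/ is a voiced uvular fricative. The following trigger /c/ is voiceless, so /ʁ/ must become voiceless as well.
Changing only its voicing to voiceless gives [χ] — the voiceless uvular fricative.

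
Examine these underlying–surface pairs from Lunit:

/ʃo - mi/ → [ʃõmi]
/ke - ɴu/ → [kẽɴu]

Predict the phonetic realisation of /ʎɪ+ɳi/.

The data show regressive nasality assimilation (vowel nasalisation): /o/ → [õ] before /m/; /e/ → [ẽ] before /ɴ/ — a vowel is nasalised by an immediately following nasal consonant.
The vowel /ɪ/ is adjacent to the following nasal /ɳ/, so it acquires [+nasal] and surfaces as [ɪ̃].

[ʎɪ̃ɳi]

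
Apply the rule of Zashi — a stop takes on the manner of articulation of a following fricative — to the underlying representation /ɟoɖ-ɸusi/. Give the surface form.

/ɖ/ is a voiced retroflex stop. The following trigger /ɸ/ is a fricative, so /ɖ/ must become a fricative as well.
Changing only its manner to fricative gives [ʐ] — the voiced retroflex fricative.

[ɟoʐɸusi]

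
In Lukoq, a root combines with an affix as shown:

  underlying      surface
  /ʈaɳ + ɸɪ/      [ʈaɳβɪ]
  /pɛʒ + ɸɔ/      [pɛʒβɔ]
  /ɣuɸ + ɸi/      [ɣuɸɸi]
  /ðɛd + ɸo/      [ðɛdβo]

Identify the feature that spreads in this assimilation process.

Comparing underlying and surface forms, /ɸ/ → [β] is the alternation; the neighbouring /ɳ/ is constant.
The change voiceless → voiced matches the voicing of the preceding /ɳ/, identifying this as voicing assimilation.
The same holds elsewhere in the data: /ɸ/ → [β] after /ʒ/ (voiceless → voiced, matching voiced); /ɸ/ → [β] after /d/ (voiceless → voiced, matching voiced) — only voicing changes, and always toward the preceding segment.
No alternation appears in [ɣuɸɸi]: there the adjacent consonants already agree in voicing (/ɸ/ and /ɸ/ are both voiceless), so this form is consistent with the same rule.

voicing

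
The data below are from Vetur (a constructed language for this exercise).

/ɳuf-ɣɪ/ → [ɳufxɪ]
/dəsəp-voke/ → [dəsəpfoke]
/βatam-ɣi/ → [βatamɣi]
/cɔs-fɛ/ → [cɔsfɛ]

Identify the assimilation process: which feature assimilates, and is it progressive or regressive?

Comparing underlying and surface forms, /ɣ/ → [x] is the alternation; the neighbouring /f/ is constant.
/ɣ/ is voiced while /f/ is voiceless; the output [x] is voiceless, matching the trigger — so the feature that spreads is voicing.
Place and manner are unchanged, so the assimilation is partial, not total.
Checking the remaining alternation: /v/ → [f] after /p/ (voiced → voiceless, matching voiceless) — only voicing changes, and always toward the preceding segment.
No alternation appears in [βatamɣi], [cɔsfɛ]: there the adjacent consonants already agree in voicing (/ɣ/ and /m/ are both voiced; /f/ and /s/ are both voiceless), so these forms are consistent with the same rule.
The trigger is the preceding segment, so the direction is progressive (perseverative).

progressive voicing assimilation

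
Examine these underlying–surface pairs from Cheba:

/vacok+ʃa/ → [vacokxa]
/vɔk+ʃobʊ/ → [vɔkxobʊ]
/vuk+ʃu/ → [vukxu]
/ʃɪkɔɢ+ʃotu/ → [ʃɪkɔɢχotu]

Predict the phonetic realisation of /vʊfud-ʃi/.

[vʊfudsi]

The data show progressive place assimilation: /ʃ/ → [x] after /k/; /ʃ/ → [χ] after /ɢ/. In each pair only place changes, matching the preceding consonant, while manner and voice stay constant.
/ʃ/ is a voiceless postalveolar fricative. The preceding trigger /d/ is alveolar, so /ʃ/ must become alveolar as well.
A voiceless alveolar fricative is [s], so the surface segment is [s].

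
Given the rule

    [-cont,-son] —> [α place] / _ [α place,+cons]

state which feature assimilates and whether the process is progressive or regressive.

The rule copies the place features (abbreviated [place]) from the environment onto the target, so the assimilating feature is place.
The conditioning segment sits to the right of the focus bar, meaning the trigger follows the segment that changes — regressive assimilation.

regressive place assimilation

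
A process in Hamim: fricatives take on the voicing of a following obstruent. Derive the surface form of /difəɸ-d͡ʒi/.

The rule targets /ɸ/ (voiceless bilabial fricative), which sits before the trigger /d͡ʒ/ (voiced).
The voiced bilabial fricative is [β], so /ɸ/ → [β].

[difəβd͡ʒi]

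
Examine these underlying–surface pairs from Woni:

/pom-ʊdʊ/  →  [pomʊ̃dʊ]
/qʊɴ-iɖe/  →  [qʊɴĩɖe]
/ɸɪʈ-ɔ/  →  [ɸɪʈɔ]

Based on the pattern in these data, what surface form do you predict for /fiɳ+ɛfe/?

The data show progressive nasality assimilation (vowel nasalisation): /ʊ/ → [ʊ̃] after /m/; /i/ → [ĩ] after /ɴ/ — a vowel is nasalised by an immediately preceding nasal consonant.
No change occurs in [ɸɪʈɔ] because the vowel at the boundary is adjacent to an oral consonant, not a nasal (/ɔ/ next to /ʈ/).
/ɛ/ sits next to the nasal /ɳ/ and is therefore nasalised to [ɛ̃].

[fiɳɛ̃fe]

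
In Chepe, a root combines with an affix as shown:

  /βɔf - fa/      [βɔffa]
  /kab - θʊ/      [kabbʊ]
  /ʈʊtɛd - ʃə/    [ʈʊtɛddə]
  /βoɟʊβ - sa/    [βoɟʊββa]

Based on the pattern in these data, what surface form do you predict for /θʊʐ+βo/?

[θʊʐʐo]

The data show progressive total assimilation (/θ/ → [b] after /b/; /ʃ/ → [d] after /d/; /s/ → [β] after /β/): in every case the target segment becomes identical to its preceding neighbour, copying more than a single feature.
In [βɔffa] the two consonants at the boundary are already identical (/f/ + /f/), so the rule applies vacuously and nothing changes.
/β/ is the segment targeted by the rule; it sits immediately after /ʐ/, so it assimilates completely and surfaces as [ʐ].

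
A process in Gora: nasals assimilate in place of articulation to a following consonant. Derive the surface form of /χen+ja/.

[χeɲja]

The rule targets /n/ (voiced alveolar nasal), which sits before the trigger /j/ (palatal).
Changing only its place to palatal gives [ɲ] — the voiced palatal nasal.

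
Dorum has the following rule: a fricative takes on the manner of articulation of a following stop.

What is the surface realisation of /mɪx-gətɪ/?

/x/ is a voiceless velar fricative. The following trigger /g/ is a stop, so /x/ must become a stop as well.
The voiceless velar stop is [k], so /x/ → [k].

[mɪkgətɪ]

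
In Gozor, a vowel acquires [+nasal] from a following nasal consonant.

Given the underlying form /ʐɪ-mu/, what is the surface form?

The vowel /ɪ/ is adjacent to the following nasal /m/, so it acquires [+nasal] and surfaces as [ɪ̃].

[ʐɪ̃mu]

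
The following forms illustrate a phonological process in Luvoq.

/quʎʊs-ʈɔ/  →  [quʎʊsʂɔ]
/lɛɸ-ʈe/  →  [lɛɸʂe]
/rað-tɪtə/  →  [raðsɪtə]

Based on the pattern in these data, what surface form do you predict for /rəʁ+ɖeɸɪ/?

The data show progressive manner assimilation: /ʈ/ → [ʂ] after /s/; /ʈ/ → [ʂ] after /ɸ/; /t/ → [s] after /ð/. In each pair only manner changes, matching the preceding consonant, while place and voice stay constant.
/ɖ/ is a voiced retroflex stop. The preceding trigger /ʁ/ is a fricative, so /ɖ/ must become a fricative as well.
A voiced retroflex fricative is [ʐ], so the surface segment is [ʐ].

[rəʁʐeɸɪ]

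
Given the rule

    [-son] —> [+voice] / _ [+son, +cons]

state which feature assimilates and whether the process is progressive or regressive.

The structural change is [+voice], and the conditioning segment [+son, +cons] (a sonorant consonant) is itself voiced, so the target comes to share the voicing of its neighbour — voicing assimilation.
Since the environment is written after the underscore, the trigger follows the target; the direction is regressive.

regressive voicing assimilation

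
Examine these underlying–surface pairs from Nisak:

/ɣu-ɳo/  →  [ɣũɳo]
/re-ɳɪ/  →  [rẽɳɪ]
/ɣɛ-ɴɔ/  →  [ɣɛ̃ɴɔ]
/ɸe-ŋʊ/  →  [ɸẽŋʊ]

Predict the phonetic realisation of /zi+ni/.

The data show regressive nasality assimilation (vowel nasalisation): /u/ → [ũ] before /ɳ/; /e/ → [ẽ] before /ɳ/; /ɛ/ → [ɛ̃] before /ɴ/; /e/ → [ẽ] before /ŋ/ — a vowel is nasalised by an immediately following nasal consonant.
The vowel /i/ is adjacent to the following nasal /n/, so it acquires [+nasal] and surfaces as [ĩ].

[zĩni]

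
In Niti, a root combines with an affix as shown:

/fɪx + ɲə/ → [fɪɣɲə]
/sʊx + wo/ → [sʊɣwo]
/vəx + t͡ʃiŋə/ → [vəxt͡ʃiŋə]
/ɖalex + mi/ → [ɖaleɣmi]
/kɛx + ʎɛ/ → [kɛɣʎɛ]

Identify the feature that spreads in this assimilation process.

The segment that alternates is /x/, which surfaces as [ɣ] when adjacent to /ɲ/.
The change voiceless → voiced matches the voicing of the following /ɲ/, identifying this as voicing assimilation.
The other alternating forms pattern the same way: /x/ → [ɣ] before /w/ (voiceless → voiced, matching voiced); /x/ → [ɣ] before /m/ (voiceless → voiced, matching voiced); /x/ → [ɣ] before /ʎ/ (voiceless → voiced, matching voiced) — only voicing changes, and always toward the following segment.
Nothing changes in [vəxt͡ʃiŋə]: there the adjacent consonants already agree in voicing (/x/ and /t͡ʃ/ are both voiceless), so this form is consistent with the same rule.

voicing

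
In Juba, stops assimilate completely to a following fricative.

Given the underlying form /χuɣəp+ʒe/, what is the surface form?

[χuɣəʒʒe]

/p/ is the segment targeted by the rule; it sits immediately before /ʒ/, so it assimilates completely and surfaces as [ʒ].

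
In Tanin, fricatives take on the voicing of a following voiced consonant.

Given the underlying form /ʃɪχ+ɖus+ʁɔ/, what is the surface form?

[ʃɪʁɖuzʁɔ]

The rule targets /χ/ (voiceless uvular fricative), which sits before the trigger /ɖ/ (voiced).
The voiced uvular fricative is [ʁ], so /χ/ → [ʁ].
At the second juncture, /s/ likewise becomes [z] adjacent to /ʁ/.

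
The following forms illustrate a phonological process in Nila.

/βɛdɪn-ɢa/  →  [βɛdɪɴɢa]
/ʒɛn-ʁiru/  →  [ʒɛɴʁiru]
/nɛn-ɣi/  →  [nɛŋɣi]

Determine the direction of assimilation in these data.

Comparing underlying and surface forms, /n/ → [ɴ] is the alternation; the neighbouring /ɢ/ is constant.
The change alveolar → uvular matches the place of the following /ɢ/, identifying this as place assimilation.
The other alternating forms pattern the same way: /n/ → [ɴ] before /ʁ/ (alveolar → uvular, matching uvular); /n/ → [ŋ] before /ɣ/ (alveolar → velar, matching velar) — only place changes, and always toward the following segment.
Since the segment that changes precedes the conditioning segment, the assimilation is regressive.

regressive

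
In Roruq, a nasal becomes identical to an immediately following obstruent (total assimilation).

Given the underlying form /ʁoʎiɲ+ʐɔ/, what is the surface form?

/ɲ/ is the segment targeted by the rule; it sits immediately before /ʐ/, so it assimilates completely and surfaces as [ʐ].

[ʁoʎiʐʐɔ]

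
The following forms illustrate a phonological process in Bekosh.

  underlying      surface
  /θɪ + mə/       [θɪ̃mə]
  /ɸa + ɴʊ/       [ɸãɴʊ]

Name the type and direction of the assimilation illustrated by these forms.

The vowel /ɪ/ surfaces as nasalised [ɪ̃] next to the following nasal /m/ — it has acquired the [+nasal] feature of its neighbour.
The other form shows the same pattern: /a/ → [ã] before /ɴ/ — each time a vowel is nasalised next to a following nasal.
Because the conditioning nasal is to the right of the vowel that changes, the process is regressive (anticipatory).

regressive nasality assimilation (vowel nasalisation)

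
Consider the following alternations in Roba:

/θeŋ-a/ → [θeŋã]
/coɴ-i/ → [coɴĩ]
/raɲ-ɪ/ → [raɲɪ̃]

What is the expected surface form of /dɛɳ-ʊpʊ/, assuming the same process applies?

The data show progressive nasality assimilation (vowel nasalisation): /a/ → [ã] after /ŋ/; /i/ → [ĩ] after /ɴ/; /ɪ/ → [ɪ̃] after /ɲ/ — a vowel is nasalised by an immediately preceding nasal consonant.
The vowel /ʊ/ is adjacent to the preceding nasal /ɳ/, so it acquires [+nasal] and surfaces as [ʊ̃].

[dɛɳʊ̃pʊ]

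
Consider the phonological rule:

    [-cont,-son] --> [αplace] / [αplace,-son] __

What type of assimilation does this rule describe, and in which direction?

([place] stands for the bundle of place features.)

progressive place assimilation

The rule copies the place features (abbreviated [place]) from the environment onto the target, so the assimilating feature is place.
Since the environment is written before the underscore, the trigger precedes the target; the direction is progressive.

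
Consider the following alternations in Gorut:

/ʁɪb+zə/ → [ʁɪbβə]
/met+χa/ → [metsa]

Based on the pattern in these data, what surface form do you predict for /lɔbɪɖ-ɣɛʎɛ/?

The data show progressive place assimilation: /z/ → [β] after /b/; /χ/ → [s] after /t/. In each pair only place changes, matching the preceding consonant, while manner and voice stay constant.
The rule targets /ɣ/ (voiced velar fricative), which sits after the trigger /ɖ/ (retroflex).
The voiced retroflex fricative is [ʐ], so /ɣ/ → [ʐ].

[lɔbɪɖʐɛʎɛ]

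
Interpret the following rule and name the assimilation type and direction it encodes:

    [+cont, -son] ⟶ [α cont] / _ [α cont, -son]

The shared variable α links the value of [cont] on the target to that of the neighbouring obstruent. [cont] distinguishes stops from fricatives — a manner-of-articulation feature — so this is manner assimilation.
The conditioning segment sits to the right of the focus bar, meaning the trigger follows the segment that changes — regressive assimilation.

regressive manner assimilation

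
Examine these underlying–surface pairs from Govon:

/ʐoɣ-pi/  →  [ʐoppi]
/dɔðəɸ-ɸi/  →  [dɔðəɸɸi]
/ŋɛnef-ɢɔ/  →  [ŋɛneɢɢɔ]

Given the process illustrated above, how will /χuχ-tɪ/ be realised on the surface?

The data show regressive total assimilation (/ɣ/ → [p] before /p/; /f/ → [ɢ] before /ɢ/): in every case the target segment becomes identical to its following neighbour, copying more than a single feature.
In [dɔðəɸɸi] the two consonants at the boundary are already identical (/ɸ/ + /ɸ/), so the rule applies vacuously and nothing changes.
/χ/ is the segment targeted by the rule; it sits immediately before /t/, so it assimilates completely and surfaces as [t].

[χuttɪ]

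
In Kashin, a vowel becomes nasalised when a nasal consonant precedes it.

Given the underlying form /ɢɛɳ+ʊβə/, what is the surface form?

[ɢɛɳʊ̃βə]

/ʊ/ sits next to the nasal /ɳ/ and is therefore nasalised to [ʊ̃].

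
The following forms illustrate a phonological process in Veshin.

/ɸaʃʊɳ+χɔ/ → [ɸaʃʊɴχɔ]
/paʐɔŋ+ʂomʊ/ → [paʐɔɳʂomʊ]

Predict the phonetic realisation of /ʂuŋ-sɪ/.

The data show regressive place assimilation: /ɳ/ → [ɴ] before /χ/; /ŋ/ → [ɳ] before /ʂ/. In each pair only place changes, matching the following consonant, while manner and voice stay constant.
/ŋ/ is a voiced velar nasal. The following trigger /s/ is alveolar, so /ŋ/ must become alveolar as well.
Changing only its place to alveolar gives [n] — the voiced alveolar nasal.

[ʂunsɪ]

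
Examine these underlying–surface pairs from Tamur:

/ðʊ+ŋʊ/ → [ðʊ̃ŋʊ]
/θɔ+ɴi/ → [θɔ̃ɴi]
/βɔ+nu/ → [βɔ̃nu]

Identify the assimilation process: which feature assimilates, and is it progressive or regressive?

The vowel /ʊ/ surfaces as nasalised [ʊ̃] next to the following nasal /ŋ/ — it has acquired the [+nasal] feature of its neighbour.
The other forms show the same pattern: /ɔ/ → [ɔ̃] before /ɴ/; /ɔ/ → [ɔ̃] before /n/ — each time a vowel is nasalised next to a following nasal.
Because the conditioning nasal is to the right of the vowel that changes, the process is regressive (anticipatory).

regressive nasality assimilation (vowel nasalisation)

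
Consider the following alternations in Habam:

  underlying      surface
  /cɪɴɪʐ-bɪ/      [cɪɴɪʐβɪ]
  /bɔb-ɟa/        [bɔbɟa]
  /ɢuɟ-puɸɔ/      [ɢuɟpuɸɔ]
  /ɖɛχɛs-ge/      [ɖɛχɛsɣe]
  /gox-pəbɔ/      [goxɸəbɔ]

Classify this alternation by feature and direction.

progressive manner assimilation

Comparing underlying and surface forms, /b/ → [β] is the alternation; the neighbouring /ʐ/ is constant.
The change stop → fricative matches the manner of the preceding /ʐ/, identifying this as manner assimilation.
Place and voice are unchanged, so the assimilation is partial, not total.
Checking the remaining alternations: /g/ → [ɣ] after /s/ (stop → fricative, matching a fricative); /p/ → [ɸ] after /x/ (stop → fricative, matching a fricative) — only manner changes, and always toward the preceding segment.
No alternation appears in [bɔbɟa], [ɢuɟpuɸɔ]: there the adjacent consonants already agree in manner (/ɟ/ and /b/ are both stops; /p/ and /ɟ/ are both stops), so these forms are consistent with the same rule.
The trigger is the preceding segment, so the direction is progressive (perseverative).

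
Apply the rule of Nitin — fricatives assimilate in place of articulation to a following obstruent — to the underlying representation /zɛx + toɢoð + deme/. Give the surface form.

/x/ is a voiceless velar fricative. The following trigger /t/ is alveolar, so /x/ must become alveolar as well.
The voiceless alveolar fricative is [s], so /x/ → [s].
At the second juncture, /ð/ likewise becomes [z] adjacent to /d/.

[zɛstoɢozdeme]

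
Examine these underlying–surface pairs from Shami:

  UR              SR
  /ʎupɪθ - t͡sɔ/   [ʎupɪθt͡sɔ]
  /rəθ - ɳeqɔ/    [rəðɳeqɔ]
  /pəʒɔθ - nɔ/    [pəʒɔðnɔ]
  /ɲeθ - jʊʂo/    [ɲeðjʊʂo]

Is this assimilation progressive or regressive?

regressive

Comparing underlying and surface forms, /θ/ → [ð] is the alternation; the neighbouring /ɳ/ is constant.
/θ/ is voiceless while /ɳ/ is voiced; the output [ð] is voiced, matching the trigger — so the feature that spreads is voicing.
The same holds elsewhere in the data: /θ/ → [ð] before /n/ (voiceless → voiced, matching voiced); /θ/ → [ð] before /j/ (voiceless → voiced, matching voiced) — only voicing changes, and always toward the following segment.
Nothing changes in [ʎupɪθt͡sɔ]: there the adjacent consonants already agree in voicing (/θ/ and /t͡s/ are both voiceless), so this form is consistent with the same rule.
The trigger is the following segment, so the direction is regressive (anticipatory).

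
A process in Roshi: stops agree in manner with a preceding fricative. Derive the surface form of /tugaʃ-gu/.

/g/ is a voiced velar stop. The preceding trigger /ʃ/ is a fricative, so /g/ must become a fricative as well.
Changing only its manner to fricative gives [ɣ] — the voiced velar fricative.

[tugaʃɣu]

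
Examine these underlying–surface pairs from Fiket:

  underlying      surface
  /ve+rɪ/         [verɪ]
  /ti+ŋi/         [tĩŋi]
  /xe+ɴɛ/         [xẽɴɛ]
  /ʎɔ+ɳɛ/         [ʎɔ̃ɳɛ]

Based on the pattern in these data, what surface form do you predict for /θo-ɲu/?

The data show regressive nasality assimilation (vowel nasalisation): /i/ → [ĩ] before /ŋ/; /e/ → [ẽ] before /ɴ/; /ɔ/ → [ɔ̃] before /ɳ/ — a vowel is nasalised by an immediately following nasal consonant.
No change occurs in [verɪ] because the vowel at the boundary is adjacent to an oral consonant, not a nasal (/e/ next to /r/).
The vowel /o/ is adjacent to the following nasal /ɲ/, so it acquires [+nasal] and surfaces as [õ].

[θõɲu]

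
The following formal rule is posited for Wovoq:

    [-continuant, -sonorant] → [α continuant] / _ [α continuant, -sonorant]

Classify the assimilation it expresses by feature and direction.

The rule copies [continuant] (continuancy) from the environment onto the target stops; since [±continuant] encodes the stop/fricative manner contrast, the assimilating dimension is manner.
Since the environment is written after the underscore, the trigger follows the target; the direction is regressive.

regressive manner assimilation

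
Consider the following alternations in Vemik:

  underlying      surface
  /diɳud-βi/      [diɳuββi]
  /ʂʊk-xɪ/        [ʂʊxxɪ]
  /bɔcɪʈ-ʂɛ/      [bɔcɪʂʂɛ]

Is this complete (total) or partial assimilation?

The segment that alternates is /d/, which surfaces as [β] when adjacent to /β/.
The output [β] is identical to the trigger /β/ — every feature (place, manner, voicing) has been copied — so this is total assimilation.
The remaining alternations confirm this: /k/ → [x] before /x/; /ʈ/ → [ʂ] before /ʂ/ — in each case the output is a copy of the following consonant.

total assimilation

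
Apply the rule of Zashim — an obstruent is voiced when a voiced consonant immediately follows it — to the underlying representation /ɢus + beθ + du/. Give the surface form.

[ɢuzbeðdu]

/s/ is a voiceless alveolar fricative. The following trigger /b/ is voiced, so /s/ must become voiced as well.
A voiced alveolar fricative is [z], so the surface segment is [z].
At the second juncture, /θ/ likewise becomes [ð] adjacent to /d/.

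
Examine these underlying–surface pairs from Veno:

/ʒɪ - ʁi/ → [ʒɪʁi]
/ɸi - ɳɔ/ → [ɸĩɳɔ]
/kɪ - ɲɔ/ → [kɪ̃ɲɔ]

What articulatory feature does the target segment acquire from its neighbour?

The vowel /i/ surfaces as nasalised [ĩ] next to the following nasal /ɳ/ — it has acquired the [+nasal] feature of its neighbour.
The other form shows the same pattern: /ɪ/ → [ɪ̃] before /ɲ/ — each time a vowel is nasalised next to a following nasal.
No change occurs in [ʒɪʁi] because the vowel at the boundary is adjacent to an oral consonant, not a nasal (/ɪ/ next to /ʁ/).

nasality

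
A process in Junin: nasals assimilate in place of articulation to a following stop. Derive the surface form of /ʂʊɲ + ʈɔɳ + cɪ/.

/ɲ/ is a voiced palatal nasal. The following trigger /ʈ/ is retroflex, so /ɲ/ must become retroflex as well.
A voiced retroflex nasal is [ɳ], so the surface segment is [ɳ].
The same rule applies at the second boundary: /ɳ/ → [ɲ] next to /c/.

[ʂʊɳʈɔɲcɪ]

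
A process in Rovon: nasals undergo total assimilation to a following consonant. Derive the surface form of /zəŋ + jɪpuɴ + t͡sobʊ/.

[zəjjɪput͡st͡sobʊ]

/ŋ/ is the segment targeted by the rule; it sits immediately before /j/, so it assimilates completely and surfaces as [j].
The same rule applies at the second boundary: /ɴ/ → [t͡s] next to /t͡s/.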